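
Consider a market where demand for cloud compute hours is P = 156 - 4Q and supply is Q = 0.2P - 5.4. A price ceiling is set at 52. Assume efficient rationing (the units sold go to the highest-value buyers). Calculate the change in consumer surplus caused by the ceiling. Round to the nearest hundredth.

59.11

Rewriting supply in inverse form: P = 27 + 5Q.
Free-market equilibrium: 156 - 4Q = 27 + 5Q gives Q* = 14.3333, P* = 98.6667.
At P = 52, sellers supply (52 - 27)/5 = 5 while buyers want more, so the quantity traded is 5 at price 52.
CS goes from (1/2)(14.3333)(57.3333) = 410.8889 to 470 (computed as (156 - 52)(5) - (1/2)(4)(5)^2), a change of 59.1111.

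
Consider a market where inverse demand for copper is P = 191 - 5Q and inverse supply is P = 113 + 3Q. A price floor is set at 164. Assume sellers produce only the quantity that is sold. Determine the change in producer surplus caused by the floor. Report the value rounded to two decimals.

89.07

Without the control, 191 - 5Q = 113 + 3Q so Q* = 9.75 and P* = 142.25.
At the floor price 164, quantity demanded is (191 - 164)/5 = 5.4; demand is the short side, so Q = 5.4 trades at P = 164.
PS goes from (1/2)(9.75)(29.25) = 142.5938 to 231.66 (computed as (164 - 113)(5.4) - (1/2)(3)(5.4)^2), a change of 89.0662.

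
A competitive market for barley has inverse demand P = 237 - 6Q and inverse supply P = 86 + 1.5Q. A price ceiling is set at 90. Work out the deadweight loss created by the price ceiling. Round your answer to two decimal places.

Without the control, 237 - 6Q = 86 + 1.5Q so Q* = 20.1333 and P* = 116.2.
At the ceiling price 90, quantity supplied is (90 - 86)/1.5 = 2.6667; supply is the short side, so Q = 2.6667 trades at P = 90.
At Q = 2.6667 the demand price is 221 and the supply price is 90. Deadweight loss is the triangle between the curves from 2.6667 to 20.1333: (1/2)(221 - 90)(20.1333 - 2.6667) = 1144.0667.

1144.07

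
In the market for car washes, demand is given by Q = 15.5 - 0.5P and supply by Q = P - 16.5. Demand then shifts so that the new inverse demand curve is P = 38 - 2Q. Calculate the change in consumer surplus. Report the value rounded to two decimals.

Rewriting demand in inverse form: P = 31 - 2Q.
Rewriting supply in inverse form: P = 16.5 + Q.
Initial equilibrium: Q_0 = 4.8333, P_0 = 21.3333; CS_0 = (1/2)(4.8333)(9.6667) = 23.3611, PS_0 = (1/2)(4.8333)(4.8333) = 11.6806.
New equilibrium: 38 - 2Q = 16.5 + Q gives Q_1 = 7.1667, P_1 = 23.6667; CS_1 = 51.3611, PS_1 = 25.6806.
Change in consumer surplus = 51.3611 - 23.3611 = 28.

28.00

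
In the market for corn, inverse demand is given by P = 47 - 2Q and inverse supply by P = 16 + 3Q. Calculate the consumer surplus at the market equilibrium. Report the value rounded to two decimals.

Setting demand equal to supply, 31 = 5Q, so Q* = 6.2 and P* = 34.6.
The demand choke price is 47, so CS = (1/2)(Q*)(47 - P*) = (1/2)(6.2)(12.4) = 38.44.

38.44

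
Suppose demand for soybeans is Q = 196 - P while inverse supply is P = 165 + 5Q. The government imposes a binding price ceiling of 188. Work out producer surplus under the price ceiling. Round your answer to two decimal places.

Rewriting demand in inverse form: P = 196 - Q.
Without the control, 196 - Q = 165 + 5Q so Q* = 5.1667 and P* = 190.8333.
At the ceiling price 188, quantity supplied is (188 - 165)/5 = 4.6; supply is the short side, so Q = 4.6 trades at P = 188.
PS is the triangle above supply below 188: (1/2)(4.6)(188 - 165) = 52.9.

52.90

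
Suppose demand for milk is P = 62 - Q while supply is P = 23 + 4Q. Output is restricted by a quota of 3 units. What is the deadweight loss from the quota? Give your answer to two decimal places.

57.60

Without the quota, 62 - Q = 23 + 4Q gives Q* = 7.8.
At Q = 3 the demand price is 62 - (3) = 59 and the supply price is 23 + 4(3) = 35.
Deadweight loss is the triangle between the curves from 3 to 7.8: (1/2)(59 - 35)(7.8 - 3) = 57.6.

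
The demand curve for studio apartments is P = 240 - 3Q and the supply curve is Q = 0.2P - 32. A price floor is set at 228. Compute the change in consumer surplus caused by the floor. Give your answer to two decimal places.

-126.00

Rewriting supply in inverse form: P = 160 + 5Q.
Without the control, 240 - 3Q = 160 + 5Q so Q* = 10 and P* = 210.
At P = 228, buyers demand (240 - 228)/3 = 4 while sellers would supply more, so the quantity traded is 4 at price 228.
CS goes from (1/2)(10)(30) = 150 to 24 (computed as (240 - 228)(4) - (1/2)(3)(4)^2), a change of -126.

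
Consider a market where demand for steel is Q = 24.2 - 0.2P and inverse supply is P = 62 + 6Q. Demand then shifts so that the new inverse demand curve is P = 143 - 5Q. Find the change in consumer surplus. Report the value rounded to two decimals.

63.64

Rewriting demand in inverse form: P = 121 - 5Q.
Initial equilibrium: Q_0 = 5.3636, P_0 = 94.1818; CS_0 = (1/2)(5.3636)(26.8182) = 71.9215, PS_0 = (1/2)(5.3636)(32.1818) = 86.3058.
New equilibrium: 143 - 5Q = 62 + 6Q gives Q_1 = 7.3636, P_1 = 106.1818; CS_1 = 135.5579, PS_1 = 162.6694.
Change in consumer surplus = 135.5579 - 71.9215 = 63.6364.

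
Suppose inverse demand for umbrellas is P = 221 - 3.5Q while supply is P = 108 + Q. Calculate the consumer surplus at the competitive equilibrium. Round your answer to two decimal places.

1103.49

Equilibrium: 221 - 3.5Q = 108 + Q, so Q* = 25.1111 and P* = 133.1111.
CS is the area between the demand curve and P* from 0 to Q*: (1/2)(25.1111)(87.8889) = 1103.4938.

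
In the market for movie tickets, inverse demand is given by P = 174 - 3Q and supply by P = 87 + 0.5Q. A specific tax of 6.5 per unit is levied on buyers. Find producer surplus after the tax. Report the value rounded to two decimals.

132.25

Without the tax, 174 - 3Q = 87 + 0.5Q so Q* = 24.8571 and P* = 99.4286.
A tax on buyers shifts demand down by 6.5: (174 - 6.5) - 3Q = 87 + 0.5Q, so Q_t = 23. Buyers pay P_b = 105; sellers receive P_s = P_b - 6.5 = 98.5.
Producer surplus is the triangle above supply below P_s: (1/2)(23)(98.5 - 87) = 132.25.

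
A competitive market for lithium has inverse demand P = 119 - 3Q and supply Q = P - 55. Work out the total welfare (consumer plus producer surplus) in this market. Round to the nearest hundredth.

512.00

Rewriting supply in inverse form: P = 55 + Q.
Equilibrium: 119 - 3Q = 55 + Q, so Q* = 16 and P* = 71.
CS = (1/2)(16)(48) = 384 and PS = (1/2)(16)(16) = 128, so total surplus = 512.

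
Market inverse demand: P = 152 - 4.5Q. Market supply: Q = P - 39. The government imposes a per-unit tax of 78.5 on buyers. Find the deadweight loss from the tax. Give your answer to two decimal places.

Rewriting supply in inverse form: P = 39 + Q.
Pre-tax equilibrium: 152 - 4.5Q = 39 + Q gives Q* = 20.5455, P* = 59.5455.
With the tax, buyers' net willingness to pay falls by 78.5: (152 - 78.5) - 4.5Q = 39 + Q, so Q_t = 6.2727. Buyers pay P_b = 123.7727; sellers receive P_s = P_b - 78.5 = 45.2727.
Deadweight loss is the triangle between the curves from Q_t to Q*: (1/2)(20.5455 - 6.2727)(78.5) = 560.2045.

560.20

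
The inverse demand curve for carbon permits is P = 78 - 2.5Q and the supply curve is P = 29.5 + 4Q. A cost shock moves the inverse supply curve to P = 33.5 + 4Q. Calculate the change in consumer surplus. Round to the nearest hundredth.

-11.01

Initial equilibrium: Q_0 = 7.4615, P_0 = 59.3462; CS_0 = (1/2)(7.4615)(18.6538) = 69.5932, PS_0 = (1/2)(7.4615)(29.8462) = 111.3491.
New equilibrium: 78 - 2.5Q = 33.5 + 4Q gives Q_1 = 6.8462, P_1 = 60.8846; CS_1 = 58.5873, PS_1 = 93.7396.
Change in consumer surplus = 58.5873 - 69.5932 = -11.0059.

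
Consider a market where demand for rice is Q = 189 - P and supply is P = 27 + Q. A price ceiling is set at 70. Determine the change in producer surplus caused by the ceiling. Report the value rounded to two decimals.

-2356.00

Rewriting demand in inverse form: P = 189 - Q.
Without the control, 189 - Q = 27 + Q so Q* = 81 and P* = 108.
At P = 70, sellers supply (70 - 27)/1 = 43 while buyers want more, so the quantity traded is 43 at price 70.
PS goes from (1/2)(81)(81) = 3280.5 to 924.5 (computed as (70 - 27)(43) - (1/2)(1)(43)^2), a change of -2356.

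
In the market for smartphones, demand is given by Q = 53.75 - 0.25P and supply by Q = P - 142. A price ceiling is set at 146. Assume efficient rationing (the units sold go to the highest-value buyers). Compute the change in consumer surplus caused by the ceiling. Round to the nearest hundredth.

-182.32

Rewriting demand in inverse form: P = 215 - 4Q.
Rewriting supply in inverse form: P = 142 + Q.
Without the control, 215 - 4Q = 142 + Q so Q* = 14.6 and P* = 156.6.
At the ceiling price 146, quantity supplied is (146 - 142)/1 = 4; supply is the short side, so Q = 4 trades at P = 146.
CS goes from (1/2)(14.6)(58.4) = 426.32 to 244 (computed as (215 - 146)(4) - (1/2)(4)(4)^2), a change of -182.32.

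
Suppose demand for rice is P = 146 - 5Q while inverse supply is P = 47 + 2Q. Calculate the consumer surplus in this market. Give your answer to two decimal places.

500.05

Set 146 - 5Q = 47 + 2Q, which gives 99 = 7Q, so Q* = 14.1429 and P* = 146 - 5(14.1429) = 75.2857.
Consumer surplus is the triangle under demand above P*: (1/2)(14.1429)(146 - 75.2857) = (1/2)(14.1429)(70.7143) = 500.051.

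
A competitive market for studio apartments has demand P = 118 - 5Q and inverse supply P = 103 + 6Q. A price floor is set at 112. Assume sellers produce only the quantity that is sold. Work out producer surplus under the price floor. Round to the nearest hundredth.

6.48

Without the control, 118 - 5Q = 103 + 6Q so Q* = 1.3636 and P* = 111.1818.
At the floor price 112, quantity demanded is (118 - 112)/5 = 1.2; demand is the short side, so Q = 1.2 trades at P = 112.
The supply price at Q = 1.2 is 110.2. PS is the trapezoid between 112 and supply over [0, 1.2]: (1/2)[(112 - 103) + (112 - 110.2)](1.2) = 6.48.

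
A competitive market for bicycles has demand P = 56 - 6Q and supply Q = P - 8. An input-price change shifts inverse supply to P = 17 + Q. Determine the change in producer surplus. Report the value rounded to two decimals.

-7.99

Rewriting supply in inverse form: P = 8 + Q.
Initial equilibrium: Q_0 = 6.8571, P_0 = 14.8571; CS_0 = (1/2)(6.8571)(41.1429) = 141.0612, PS_0 = (1/2)(6.8571)(6.8571) = 23.5102.
New equilibrium: 56 - 6Q = 17 + Q gives Q_1 = 5.5714, P_1 = 22.5714; CS_1 = 93.1224, PS_1 = 15.5204.
Change in producer surplus = 15.5204 - 23.5102 = -7.9898.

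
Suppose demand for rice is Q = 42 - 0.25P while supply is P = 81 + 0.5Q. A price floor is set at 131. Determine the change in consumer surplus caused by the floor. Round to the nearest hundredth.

-576.43

Rewriting demand in inverse form: P = 168 - 4Q.
Without the control, 168 - 4Q = 81 + 0.5Q so Q* = 19.3333 and P* = 90.6667.
At the floor price 131, quantity demanded is (168 - 131)/4 = 9.25; demand is the short side, so Q = 9.25 trades at P = 131.
CS goes from (1/2)(19.3333)(77.3333) = 747.5556 to 171.125 (computed as (168 - 131)(9.25) - (1/2)(4)(9.25)^2), a change of -576.4306.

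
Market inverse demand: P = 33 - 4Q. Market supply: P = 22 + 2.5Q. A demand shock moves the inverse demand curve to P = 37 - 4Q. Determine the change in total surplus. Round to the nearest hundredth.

Initial equilibrium: Q_0 = 1.6923, P_0 = 26.2308; CS_0 = (1/2)(1.6923)(6.7692) = 5.7278, PS_0 = (1/2)(1.6923)(4.2308) = 3.5799.
New equilibrium: 37 - 4Q = 22 + 2.5Q gives Q_1 = 2.3077, P_1 = 27.7692; CS_1 = 10.6509, PS_1 = 6.6568.
Change in total surplus = (10.6509 + 6.6568) - (5.7278 + 3.5799) = 8.

8.00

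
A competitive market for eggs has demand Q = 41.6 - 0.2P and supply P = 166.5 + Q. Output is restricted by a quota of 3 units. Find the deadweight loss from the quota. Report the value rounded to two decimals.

46.02

Rewriting demand in inverse form: P = 208 - 5Q.
Without the quota, 208 - 5Q = 166.5 + Q gives Q* = 6.9167.
At Q = 3 the demand price is 208 - 5(3) = 193 and the supply price is 166.5 + (3) = 169.5.
Deadweight loss is the triangle between the curves from 3 to 6.9167: (1/2)(193 - 169.5)(6.9167 - 3) = 46.0208.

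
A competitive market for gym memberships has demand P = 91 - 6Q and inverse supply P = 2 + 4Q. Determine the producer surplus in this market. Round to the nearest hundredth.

158.42

Equilibrium: 91 - 6Q = 2 + 4Q, so Q* = 8.9 and P* = 37.6.
The supply curve's price intercept is 2, so PS = (1/2)(Q*)(P* - 2) = (1/2)(8.9)(35.6) = 158.42.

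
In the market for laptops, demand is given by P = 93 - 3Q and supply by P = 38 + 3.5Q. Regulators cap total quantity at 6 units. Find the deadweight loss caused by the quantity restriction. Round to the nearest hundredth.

Without the quota, 93 - 3Q = 38 + 3.5Q gives Q* = 8.4615.
At Q = 6 the demand price is 93 - 3(6) = 75 and the supply price is 38 + 3.5(6) = 59.
DWL = (1/2)(gap between curves at 6) x (Q* - 6) = (1/2)(16)(2.4615) = 19.6923.

19.69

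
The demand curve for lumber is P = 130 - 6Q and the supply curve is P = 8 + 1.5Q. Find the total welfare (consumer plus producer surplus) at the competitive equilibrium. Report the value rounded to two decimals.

992.27

Equilibrium: 130 - 6Q = 8 + 1.5Q, so Q* = 16.2667 and P* = 32.4.
CS = (1/2)(16.2667)(97.6) = 793.8133 and PS = (1/2)(16.2667)(24.4) = 198.4533, so total surplus = 992.2667.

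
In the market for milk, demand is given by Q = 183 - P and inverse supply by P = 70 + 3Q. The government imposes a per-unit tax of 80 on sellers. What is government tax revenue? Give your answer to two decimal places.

660.00

Rewriting demand in inverse form: P = 183 - Q.
Pre-tax equilibrium: 183 - Q = 70 + 3Q gives Q* = 28.25, P* = 154.75.
A tax on sellers shifts supply up by 80: 183 - Q = 70 + 3Q + 80, so Q_t = 8.25. Buyers pay P_b = 174.75; sellers receive P_s = P_b - 80 = 94.75.
Revenue is the tax times quantity traded: 80 x 8.25 = 660.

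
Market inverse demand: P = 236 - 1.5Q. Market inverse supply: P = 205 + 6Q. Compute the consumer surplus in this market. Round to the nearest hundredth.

Setting demand equal to supply, 31 = 7.5Q, so Q* = 4.1333 and P* = 229.8.
CS is the area between the demand curve and P* from 0 to Q*: (1/2)(4.1333)(6.2) = 12.8133.

12.81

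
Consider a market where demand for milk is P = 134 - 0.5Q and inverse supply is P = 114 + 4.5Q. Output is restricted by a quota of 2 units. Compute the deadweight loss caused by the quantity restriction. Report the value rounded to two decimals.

Unrestricted equilibrium: Q* = (134 - 114)/(0.5 + 4.5) = 4.
At Q = 2 the demand price is 134 - 0.5(2) = 133 and the supply price is 114 + 4.5(2) = 123.
Deadweight loss is the triangle between the curves from 2 to 4: (1/2)(133 - 123)(4 - 2) = 10.

10.00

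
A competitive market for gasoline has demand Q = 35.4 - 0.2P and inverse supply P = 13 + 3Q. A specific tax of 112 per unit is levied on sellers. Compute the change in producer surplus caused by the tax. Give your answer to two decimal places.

-567.00

Rewriting demand in inverse form: P = 177 - 5Q.
Without the tax, 177 - 5Q = 13 + 3Q so Q* = 20.5 and P* = 74.5.
A tax on sellers shifts supply up by 112: 177 - 5Q = 13 + 3Q + 112, so Q_t = 6.5. Buyers pay P_b = 144.5; sellers receive P_s = P_b - 112 = 32.5.
PS falls from (1/2)(20.5)(61.5) = 630.375 to (1/2)(6.5)(19.5) = 63.375, a change of -567.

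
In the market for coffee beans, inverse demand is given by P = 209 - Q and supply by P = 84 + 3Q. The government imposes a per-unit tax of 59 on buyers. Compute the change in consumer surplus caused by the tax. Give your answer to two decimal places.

-352.16

Without the tax, 209 - Q = 84 + 3Q so Q* = 31.25 and P* = 177.75.
A tax on buyers shifts demand down by 59: (209 - 59) - Q = 84 + 3Q, so Q_t = 16.5. Buyers pay P_b = 192.5; sellers receive P_s = P_b - 59 = 133.5.
Consumers lose the trapezoid between P* and P_b out to Q_t plus the triangle from Q_t to Q*: change in CS = 136.125 - 488.2812 = -352.1562.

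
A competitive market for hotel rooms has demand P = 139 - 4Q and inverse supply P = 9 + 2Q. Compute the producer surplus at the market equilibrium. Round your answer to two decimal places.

469.44

Set 139 - 4Q = 9 + 2Q, which gives 130 = 6Q, so Q* = 21.6667 and P* = 139 - 4(21.6667) = 52.3333.
Producer surplus is the triangle above supply below P*: (1/2)(21.6667)(52.3333 - 9) = (1/2)(21.6667)(43.3333) = 469.4444.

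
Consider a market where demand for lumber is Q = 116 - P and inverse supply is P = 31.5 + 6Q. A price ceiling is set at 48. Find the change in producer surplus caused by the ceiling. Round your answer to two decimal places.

Rewriting demand in inverse form: P = 116 - Q.
Free-market equilibrium: 116 - Q = 31.5 + 6Q gives Q* = 12.0714, P* = 103.9286.
At P = 48, sellers supply (48 - 31.5)/6 = 2.75 while buyers want more, so the quantity traded is 2.75 at price 48.
PS goes from (1/2)(12.0714)(72.4286) = 437.1582 to 22.6875 (computed as (48 - 31.5)(2.75) - (1/2)(6)(2.75)^2), a change of -414.4707.

-414.47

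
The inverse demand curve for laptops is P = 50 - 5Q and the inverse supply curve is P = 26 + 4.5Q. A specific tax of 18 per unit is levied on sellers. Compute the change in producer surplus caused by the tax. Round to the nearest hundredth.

Pre-tax equilibrium: 50 - 5Q = 26 + 4.5Q gives Q* = 2.5263, P* = 37.3684.
With the tax, sellers need 18 more per unit: 50 - 5Q = 26 + 4.5Q + 18, so Q_t = 0.6316. Buyers pay P_b = 46.8421; sellers receive P_s = P_b - 18 = 28.8421.
PS falls from (1/2)(2.5263)(11.3684) = 14.3601 to (1/2)(0.6316)(2.8421) = 0.8975, a change of -13.4626.

-13.46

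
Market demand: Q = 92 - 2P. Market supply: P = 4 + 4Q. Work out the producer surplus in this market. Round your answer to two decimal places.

Rewriting demand in inverse form: P = 46 - 0.5Q.
Setting demand equal to supply, 42 = 4.5Q, so Q* = 9.3333 and P* = 41.3333.
PS is the area between P* and the supply curve from 0 to Q*: (1/2)(9.3333)(37.3333) = 174.2222.

174.22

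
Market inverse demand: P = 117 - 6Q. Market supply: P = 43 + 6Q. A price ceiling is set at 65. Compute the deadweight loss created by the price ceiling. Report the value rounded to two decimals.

37.50

Free-market equilibrium: 117 - 6Q = 43 + 6Q gives Q* = 6.1667, P* = 80.
At P = 65, sellers supply (65 - 43)/6 = 3.6667 while buyers want more, so the quantity traded is 3.6667 at price 65.
At Q = 3.6667 the demand price is 95 and the supply price is 65. Deadweight loss is the triangle between the curves from 3.6667 to 6.1667: (1/2)(95 - 65)(6.1667 - 3.6667) = 37.5.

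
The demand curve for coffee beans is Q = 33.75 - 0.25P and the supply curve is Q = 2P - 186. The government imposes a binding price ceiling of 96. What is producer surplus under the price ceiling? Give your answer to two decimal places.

9.00

Rewriting demand in inverse form: P = 135 - 4Q.
Rewriting supply in inverse form: P = 93 + 0.5Q.
Without the control, 135 - 4Q = 93 + 0.5Q so Q* = 9.3333 and P* = 97.6667.
At the ceiling price 96, quantity supplied is (96 - 93)/0.5 = 6; supply is the short side, so Q = 6 trades at P = 96.
PS is the triangle above supply below 96: (1/2)(6)(96 - 93) = 9.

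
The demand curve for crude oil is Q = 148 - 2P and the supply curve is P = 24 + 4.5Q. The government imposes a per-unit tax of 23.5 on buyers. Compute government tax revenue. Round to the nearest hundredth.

Rewriting demand in inverse form: P = 74 - 0.5Q.
Without the tax, 74 - 0.5Q = 24 + 4.5Q so Q* = 10 and P* = 69.
A tax on buyers shifts demand down by 23.5: (74 - 23.5) - 0.5Q = 24 + 4.5Q, so Q_t = 5.3. Buyers pay P_b = 71.35; sellers receive P_s = P_b - 23.5 = 47.85.
Tax revenue = t x Q_t = 23.5 x 5.3 = 124.55.

124.55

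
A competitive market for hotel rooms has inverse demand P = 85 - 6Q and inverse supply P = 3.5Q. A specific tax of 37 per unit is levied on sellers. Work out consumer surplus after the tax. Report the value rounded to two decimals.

76.59

Pre-tax equilibrium: 85 - 6Q = 3.5Q gives Q* = 8.9474, P* = 31.3158.
With the tax, sellers need 37 more per unit: 85 - 6Q = 3.5Q + 37, so Q_t = 5.0526. Buyers pay P_b = 54.6842; sellers receive P_s = P_b - 37 = 17.6842.
CS = (1/2)(Q_t)(85 - P_b) = (1/2)(5.0526)(30.3158) = 76.5873.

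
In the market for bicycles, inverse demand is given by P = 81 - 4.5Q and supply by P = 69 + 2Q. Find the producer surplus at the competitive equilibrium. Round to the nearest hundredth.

3.41

Setting demand equal to supply, 12 = 6.5Q, so Q* = 1.8462 and P* = 72.6923.
PS is the area between P* and the supply curve from 0 to Q*: (1/2)(1.8462)(3.6923) = 3.4083.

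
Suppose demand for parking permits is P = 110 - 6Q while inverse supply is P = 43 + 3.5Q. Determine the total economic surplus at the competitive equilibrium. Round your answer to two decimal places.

Equilibrium: 110 - 6Q = 43 + 3.5Q, so Q* = 7.0526 and P* = 67.6842.
CS = (1/2)(7.0526)(42.3158) = 149.2188 and PS = (1/2)(7.0526)(24.6842) = 87.0443, so total surplus = 236.2632.

236.26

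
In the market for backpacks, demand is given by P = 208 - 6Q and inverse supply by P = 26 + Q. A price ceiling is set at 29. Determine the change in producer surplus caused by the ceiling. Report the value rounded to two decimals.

Free-market equilibrium: 208 - 6Q = 26 + Q gives Q* = 26, P* = 52.
At the ceiling price 29, quantity supplied is (29 - 26)/1 = 3; supply is the short side, so Q = 3 trades at P = 29.
PS goes from (1/2)(26)(26) = 338 to 4.5 (computed as (29 - 26)(3) - (1/2)(1)(3)^2), a change of -333.5.

-333.50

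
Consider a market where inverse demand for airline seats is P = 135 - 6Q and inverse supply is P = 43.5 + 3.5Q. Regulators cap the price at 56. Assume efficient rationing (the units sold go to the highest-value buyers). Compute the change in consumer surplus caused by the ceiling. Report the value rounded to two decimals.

-34.42

Free-market equilibrium: 135 - 6Q = 43.5 + 3.5Q gives Q* = 9.6316, P* = 77.2105.
At P = 56, sellers supply (56 - 43.5)/3.5 = 3.5714 while buyers want more, so the quantity traded is 3.5714 at price 56.
CS goes from (1/2)(9.6316)(57.7895) = 278.3019 to 243.8776 (computed as (135 - 56)(3.5714) - (1/2)(6)(3.5714)^2), a change of -34.4244.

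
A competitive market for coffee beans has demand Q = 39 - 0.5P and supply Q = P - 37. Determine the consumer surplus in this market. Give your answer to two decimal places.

Rewriting demand in inverse form: P = 78 - 2Q.
Rewriting supply in inverse form: P = 37 + Q.
Equilibrium: 78 - 2Q = 37 + Q, so Q* = 13.6667 and P* = 50.6667.
CS is the area between the demand curve and P* from 0 to Q*: (1/2)(13.6667)(27.3333) = 186.7778.

186.78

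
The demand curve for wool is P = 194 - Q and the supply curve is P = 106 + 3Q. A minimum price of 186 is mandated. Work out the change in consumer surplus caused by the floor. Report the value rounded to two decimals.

-210.00

Without the control, 194 - Q = 106 + 3Q so Q* = 22 and P* = 172.
At P = 186, buyers demand (194 - 186)/1 = 8 while sellers would supply more, so the quantity traded is 8 at price 186.
CS goes from (1/2)(22)(22) = 242 to 32 (computed as (194 - 186)(8) - (1/2)(1)(8)^2), a change of -210.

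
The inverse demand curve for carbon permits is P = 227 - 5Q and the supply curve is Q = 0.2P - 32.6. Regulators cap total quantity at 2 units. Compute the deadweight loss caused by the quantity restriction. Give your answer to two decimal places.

Rewriting supply in inverse form: P = 163 + 5Q.
Without the quota, 227 - 5Q = 163 + 5Q gives Q* = 6.4.
At Q = 2 the demand price is 227 - 5(2) = 217 and the supply price is 163 + 5(2) = 173.
Deadweight loss is the triangle between the curves from 2 to 6.4: (1/2)(217 - 173)(6.4 - 2) = 96.8.

96.80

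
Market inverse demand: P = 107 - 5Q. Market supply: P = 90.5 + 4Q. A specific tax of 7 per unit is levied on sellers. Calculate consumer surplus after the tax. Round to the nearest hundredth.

Without the tax, 107 - 5Q = 90.5 + 4Q so Q* = 1.8333 and P* = 97.8333.
A tax on sellers shifts supply up by 7: 107 - 5Q = 90.5 + 4Q + 7, so Q_t = 1.0556. Buyers pay P_b = 101.7222; sellers receive P_s = P_b - 7 = 94.7222.
CS = (1/2)(Q_t)(107 - P_b) = (1/2)(1.0556)(5.2778) = 2.7855.

2.79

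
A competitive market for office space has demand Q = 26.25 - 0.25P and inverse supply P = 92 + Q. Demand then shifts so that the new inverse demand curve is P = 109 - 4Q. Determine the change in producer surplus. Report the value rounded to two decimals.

Rewriting demand in inverse form: P = 105 - 4Q.
Initial equilibrium: Q_0 = 2.6, P_0 = 94.6; CS_0 = (1/2)(2.6)(10.4) = 13.52, PS_0 = (1/2)(2.6)(2.6) = 3.38.
New equilibrium: 109 - 4Q = 92 + Q gives Q_1 = 3.4, P_1 = 95.4; CS_1 = 23.12, PS_1 = 5.78.
Change in producer surplus = 5.78 - 3.38 = 2.4.

2.40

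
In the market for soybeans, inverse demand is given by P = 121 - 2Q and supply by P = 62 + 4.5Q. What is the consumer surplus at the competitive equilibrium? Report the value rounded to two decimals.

Equilibrium: 121 - 2Q = 62 + 4.5Q, so Q* = 9.0769 and P* = 102.8462.
The demand choke price is 121, so CS = (1/2)(Q*)(121 - P*) = (1/2)(9.0769)(18.1538) = 82.3905.

82.39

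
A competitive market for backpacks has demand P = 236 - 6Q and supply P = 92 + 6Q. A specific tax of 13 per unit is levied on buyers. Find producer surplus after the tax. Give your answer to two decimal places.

Pre-tax equilibrium: 236 - 6Q = 92 + 6Q gives Q* = 12, P* = 164.
A tax on buyers shifts demand down by 13: (236 - 13) - 6Q = 92 + 6Q, so Q_t = 10.9167. Buyers pay P_b = 170.5; sellers receive P_s = P_b - 13 = 157.5.
PS = (1/2)(Q_t)(P_s - 92) = (1/2)(10.9167)(65.5) = 357.5208.

357.52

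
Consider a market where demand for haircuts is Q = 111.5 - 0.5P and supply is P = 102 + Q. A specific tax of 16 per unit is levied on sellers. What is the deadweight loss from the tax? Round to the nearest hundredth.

Rewriting demand in inverse form: P = 223 - 2Q.
Pre-tax equilibrium: 223 - 2Q = 102 + Q gives Q* = 40.3333, P* = 142.3333.
With the tax, sellers need 16 more per unit: 223 - 2Q = 102 + Q + 16, so Q_t = 35. Buyers pay P_b = 153; sellers receive P_s = P_b - 16 = 137.
The welfare triangle lost has base Q* - Q_t = 5.3333 and height t = 16, so DWL = (1/2)(5.3333)(16) = 42.6667.

42.67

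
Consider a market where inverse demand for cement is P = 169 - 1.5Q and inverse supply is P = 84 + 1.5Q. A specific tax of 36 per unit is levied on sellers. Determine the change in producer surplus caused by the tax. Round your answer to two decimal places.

-402.00

Without the tax, 169 - 1.5Q = 84 + 1.5Q so Q* = 28.3333 and P* = 126.5.
With the tax, sellers need 36 more per unit: 169 - 1.5Q = 84 + 1.5Q + 36, so Q_t = 16.3333. Buyers pay P_b = 144.5; sellers receive P_s = P_b - 36 = 108.5.
PS falls from (1/2)(28.3333)(42.5) = 602.0833 to (1/2)(16.3333)(24.5) = 200.0833, a change of -402.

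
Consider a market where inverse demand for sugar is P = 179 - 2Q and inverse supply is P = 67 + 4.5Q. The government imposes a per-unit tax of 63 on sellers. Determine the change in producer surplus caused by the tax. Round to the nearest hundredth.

Without the tax, 179 - 2Q = 67 + 4.5Q so Q* = 17.2308 and P* = 144.5385.
With the tax, sellers need 63 more per unit: 179 - 2Q = 67 + 4.5Q + 63, so Q_t = 7.5385. Buyers pay P_b = 163.9231; sellers receive P_s = P_b - 63 = 100.9231.
Producers lose the trapezoid between P_s and P* out to Q_t plus the triangle from Q_t to Q*: change in PS = 127.8639 - 668.0237 = -540.1598.

-540.16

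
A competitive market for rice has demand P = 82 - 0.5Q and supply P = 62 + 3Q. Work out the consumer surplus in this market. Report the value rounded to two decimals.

8.16

Equilibrium: 82 - 0.5Q = 62 + 3Q, so Q* = 5.7143 and P* = 79.1429.
CS is the area between the demand curve and P* from 0 to Q*: (1/2)(5.7143)(2.8571) = 8.1633.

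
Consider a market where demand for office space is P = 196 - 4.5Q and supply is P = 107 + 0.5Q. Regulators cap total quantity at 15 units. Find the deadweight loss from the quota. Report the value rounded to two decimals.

19.60

Unrestricted equilibrium: Q* = (196 - 107)/(4.5 + 0.5) = 17.8.
At Q = 15 the demand price is 196 - 4.5(15) = 128.5 and the supply price is 107 + 0.5(15) = 114.5.
Deadweight loss is the triangle between the curves from 15 to 17.8: (1/2)(128.5 - 114.5)(17.8 - 15) = 19.6.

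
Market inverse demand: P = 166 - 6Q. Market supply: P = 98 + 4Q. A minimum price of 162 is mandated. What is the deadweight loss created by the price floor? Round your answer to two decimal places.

Without the control, 166 - 6Q = 98 + 4Q so Q* = 6.8 and P* = 125.2.
At P = 162, buyers demand (166 - 162)/6 = 0.6667 while sellers would supply more, so the quantity traded is 0.6667 at price 162.
The lost-trades triangle has base Q* - 0.6667 = 6.1333 and height equal to the gap between the curves at Q = 0.6667, which is 162 - 100.6667 = 61.3333. DWL = (1/2)(6.1333)(61.3333) = 188.0889.

188.09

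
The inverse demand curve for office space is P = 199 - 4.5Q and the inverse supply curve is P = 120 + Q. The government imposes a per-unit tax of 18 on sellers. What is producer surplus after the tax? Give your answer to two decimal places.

61.50

Without the tax, 199 - 4.5Q = 120 + Q so Q* = 14.3636 and P* = 134.3636.
With the tax, sellers need 18 more per unit: 199 - 4.5Q = 120 + Q + 18, so Q_t = 11.0909. Buyers pay P_b = 149.0909; sellers receive P_s = P_b - 18 = 131.0909.
Producer surplus is the triangle above supply below P_s: (1/2)(11.0909)(131.0909 - 120) = 61.5041.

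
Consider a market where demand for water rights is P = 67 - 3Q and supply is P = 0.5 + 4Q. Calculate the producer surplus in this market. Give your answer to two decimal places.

Set 67 - 3Q = 0.5 + 4Q, which gives 66.5 = 7Q, so Q* = 9.5 and P* = 67 - 3(9.5) = 38.5.
The supply curve's price intercept is 0.5, so PS = (1/2)(Q*)(P* - 0.5) = (1/2)(9.5)(38) = 180.5.

180.50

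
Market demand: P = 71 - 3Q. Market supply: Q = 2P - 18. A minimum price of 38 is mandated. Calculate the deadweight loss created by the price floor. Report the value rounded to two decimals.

78.89

Rewriting supply in inverse form: P = 9 + 0.5Q.
Free-market equilibrium: 71 - 3Q = 9 + 0.5Q gives Q* = 17.7143, P* = 17.8571.
At the floor price 38, quantity demanded is (71 - 38)/3 = 11; demand is the short side, so Q = 11 trades at P = 38.
The lost-trades triangle has base Q* - 11 = 6.7143 and height equal to the gap between the curves at Q = 11, which is 38 - 14.5 = 23.5. DWL = (1/2)(6.7143)(23.5) = 78.8929.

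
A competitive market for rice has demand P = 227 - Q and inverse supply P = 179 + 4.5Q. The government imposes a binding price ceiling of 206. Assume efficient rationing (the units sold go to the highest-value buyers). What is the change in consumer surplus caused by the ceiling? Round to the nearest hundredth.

Free-market equilibrium: 227 - Q = 179 + 4.5Q gives Q* = 8.7273, P* = 218.2727.
At the ceiling price 206, quantity supplied is (206 - 179)/4.5 = 6; supply is the short side, so Q = 6 trades at P = 206.
CS goes from (1/2)(8.7273)(8.7273) = 38.0826 to 108 (computed as (227 - 206)(6) - (1/2)(1)(6)^2), a change of 69.9174.

69.92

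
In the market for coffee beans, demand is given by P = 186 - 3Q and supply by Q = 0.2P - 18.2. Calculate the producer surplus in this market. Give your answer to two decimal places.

352.54

Rewriting supply in inverse form: P = 91 + 5Q.
Equilibrium: 186 - 3Q = 91 + 5Q, so Q* = 11.875 and P* = 150.375.
PS is the area between P* and the supply curve from 0 to Q*: (1/2)(11.875)(59.375) = 352.5391.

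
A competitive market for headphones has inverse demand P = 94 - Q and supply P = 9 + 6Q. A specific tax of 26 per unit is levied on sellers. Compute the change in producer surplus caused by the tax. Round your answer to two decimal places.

-229.22

Pre-tax equilibrium: 94 - Q = 9 + 6Q gives Q* = 12.1429, P* = 81.8571.
With the tax, sellers need 26 more per unit: 94 - Q = 9 + 6Q + 26, so Q_t = 8.4286. Buyers pay P_b = 85.5714; sellers receive P_s = P_b - 26 = 59.5714.
Producers lose the trapezoid between P_s and P* out to Q_t plus the triangle from Q_t to Q*: change in PS = 213.1224 - 442.3469 = -229.2245.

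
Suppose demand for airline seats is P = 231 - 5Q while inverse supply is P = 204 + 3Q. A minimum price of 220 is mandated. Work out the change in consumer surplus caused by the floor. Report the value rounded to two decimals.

Free-market equilibrium: 231 - 5Q = 204 + 3Q gives Q* = 3.375, P* = 214.125.
At the floor price 220, quantity demanded is (231 - 220)/5 = 2.2; demand is the short side, so Q = 2.2 trades at P = 220.
CS goes from (1/2)(3.375)(16.875) = 28.4766 to 12.1 (computed as (231 - 220)(2.2) - (1/2)(5)(2.2)^2), a change of -16.3766.

-16.38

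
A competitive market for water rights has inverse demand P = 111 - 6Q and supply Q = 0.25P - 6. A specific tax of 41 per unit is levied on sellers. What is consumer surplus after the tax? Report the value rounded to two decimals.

63.48

Rewriting supply in inverse form: P = 24 + 4Q.
Without the tax, 111 - 6Q = 24 + 4Q so Q* = 8.7 and P* = 58.8.
A tax on sellers shifts supply up by 41: 111 - 6Q = 24 + 4Q + 41, so Q_t = 4.6. Buyers pay P_b = 83.4; sellers receive P_s = P_b - 41 = 42.4.
CS = (1/2)(Q_t)(111 - P_b) = (1/2)(4.6)(27.6) = 63.48.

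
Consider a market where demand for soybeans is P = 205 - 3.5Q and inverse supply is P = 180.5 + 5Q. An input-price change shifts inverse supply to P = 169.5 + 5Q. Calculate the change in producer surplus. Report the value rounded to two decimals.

Initial equilibrium: Q_0 = 2.8824, P_0 = 194.9118; CS_0 = (1/2)(2.8824)(10.0882) = 14.5389, PS_0 = (1/2)(2.8824)(14.4118) = 20.7699.
New equilibrium: 205 - 3.5Q = 169.5 + 5Q gives Q_1 = 4.1765, P_1 = 190.3824; CS_1 = 30.5251, PS_1 = 43.6073.
Change in producer surplus = 43.6073 - 20.7699 = 22.8374.

22.84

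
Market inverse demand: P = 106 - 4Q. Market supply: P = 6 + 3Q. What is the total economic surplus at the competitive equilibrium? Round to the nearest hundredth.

Set 106 - 4Q = 6 + 3Q, which gives 100 = 7Q, so Q* = 14.2857 and P* = 106 - 4(14.2857) = 48.8571.
Total surplus is the full triangle between the curves from 0 to Q*: (1/2)(14.2857)(106 - 6) = 714.2857.

714.29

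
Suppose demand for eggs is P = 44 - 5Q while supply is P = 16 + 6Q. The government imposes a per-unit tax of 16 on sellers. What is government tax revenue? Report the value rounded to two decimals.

Pre-tax equilibrium: 44 - 5Q = 16 + 6Q gives Q* = 2.5455, P* = 31.2727.
With the tax, sellers need 16 more per unit: 44 - 5Q = 16 + 6Q + 16, so Q_t = 1.0909. Buyers pay P_b = 38.5455; sellers receive P_s = P_b - 16 = 22.5455.
Tax revenue = t x Q_t = 16 x 1.0909 = 17.4545.

17.45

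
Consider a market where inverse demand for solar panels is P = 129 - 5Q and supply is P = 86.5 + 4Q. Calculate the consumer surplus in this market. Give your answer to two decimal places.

55.75

Setting demand equal to supply, 42.5 = 9Q, so Q* = 4.7222 and P* = 105.3889.
The demand choke price is 129, so CS = (1/2)(Q*)(129 - P*) = (1/2)(4.7222)(23.6111) = 55.7485.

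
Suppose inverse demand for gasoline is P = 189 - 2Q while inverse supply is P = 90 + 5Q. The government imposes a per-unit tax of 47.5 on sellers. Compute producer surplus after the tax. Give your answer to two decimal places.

135.32

Without the tax, 189 - 2Q = 90 + 5Q so Q* = 14.1429 and P* = 160.7143.
A tax on sellers shifts supply up by 47.5: 189 - 2Q = 90 + 5Q + 47.5, so Q_t = 7.3571. Buyers pay P_b = 174.2857; sellers receive P_s = P_b - 47.5 = 126.7857.
Producer surplus is the triangle above supply below P_s: (1/2)(7.3571)(126.7857 - 90) = 135.3189.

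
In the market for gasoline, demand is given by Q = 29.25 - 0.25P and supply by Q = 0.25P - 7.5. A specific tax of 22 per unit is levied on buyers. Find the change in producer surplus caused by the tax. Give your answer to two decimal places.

-104.50

Rewriting demand in inverse form: P = 117 - 4Q.
Rewriting supply in inverse form: P = 30 + 4Q.
Pre-tax equilibrium: 117 - 4Q = 30 + 4Q gives Q* = 10.875, P* = 73.5.
With the tax, buyers' net willingness to pay falls by 22: (117 - 22) - 4Q = 30 + 4Q, so Q_t = 8.125. Buyers pay P_b = 84.5; sellers receive P_s = P_b - 22 = 62.5.
PS falls from (1/2)(10.875)(43.5) = 236.5312 to (1/2)(8.125)(32.5) = 132.0312, a change of -104.5.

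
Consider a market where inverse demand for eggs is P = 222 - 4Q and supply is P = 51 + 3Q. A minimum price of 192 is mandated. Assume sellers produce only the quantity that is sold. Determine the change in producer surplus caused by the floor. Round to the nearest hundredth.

77.99

Free-market equilibrium: 222 - 4Q = 51 + 3Q gives Q* = 24.4286, P* = 124.2857.
At P = 192, buyers demand (222 - 192)/4 = 7.5 while sellers would supply more, so the quantity traded is 7.5 at price 192.
PS goes from (1/2)(24.4286)(73.2857) = 895.1327 to 973.125 (computed as (192 - 51)(7.5) - (1/2)(3)(7.5)^2), a change of 77.9923.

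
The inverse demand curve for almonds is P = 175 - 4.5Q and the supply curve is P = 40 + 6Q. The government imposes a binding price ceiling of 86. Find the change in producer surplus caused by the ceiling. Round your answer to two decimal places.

Without the control, 175 - 4.5Q = 40 + 6Q so Q* = 12.8571 and P* = 117.1429.
At P = 86, sellers supply (86 - 40)/6 = 7.6667 while buyers want more, so the quantity traded is 7.6667 at price 86.
PS goes from (1/2)(12.8571)(77.1429) = 495.9184 to 176.3333 (computed as (86 - 40)(7.6667) - (1/2)(6)(7.6667)^2), a change of -319.585.

-319.59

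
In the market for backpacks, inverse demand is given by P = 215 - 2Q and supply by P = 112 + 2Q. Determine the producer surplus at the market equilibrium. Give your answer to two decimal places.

Setting demand equal to supply, 103 = 4Q, so Q* = 25.75 and P* = 163.5.
Producer surplus is the triangle above supply below P*: (1/2)(25.75)(163.5 - 112) = (1/2)(25.75)(51.5) = 663.0625.

663.06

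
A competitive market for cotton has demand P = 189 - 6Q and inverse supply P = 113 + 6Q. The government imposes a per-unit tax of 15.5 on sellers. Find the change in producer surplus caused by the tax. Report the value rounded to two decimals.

Pre-tax equilibrium: 189 - 6Q = 113 + 6Q gives Q* = 6.3333, P* = 151.
With the tax, sellers need 15.5 more per unit: 189 - 6Q = 113 + 6Q + 15.5, so Q_t = 5.0417. Buyers pay P_b = 158.75; sellers receive P_s = P_b - 15.5 = 143.25.
Producers lose the trapezoid between P_s and P* out to Q_t plus the triangle from Q_t to Q*: change in PS = 76.2552 - 120.3333 = -44.0781.

-44.08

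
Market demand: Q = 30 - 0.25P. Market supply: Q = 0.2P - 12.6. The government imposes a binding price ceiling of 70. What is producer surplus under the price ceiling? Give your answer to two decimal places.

Rewriting demand in inverse form: P = 120 - 4Q.
Rewriting supply in inverse form: P = 63 + 5Q.
Free-market equilibrium: 120 - 4Q = 63 + 5Q gives Q* = 6.3333, P* = 94.6667.
At P = 70, sellers supply (70 - 63)/5 = 1.4 while buyers want more, so the quantity traded is 1.4 at price 70.
PS is the triangle above supply below 70: (1/2)(1.4)(70 - 63) = 4.9.

4.90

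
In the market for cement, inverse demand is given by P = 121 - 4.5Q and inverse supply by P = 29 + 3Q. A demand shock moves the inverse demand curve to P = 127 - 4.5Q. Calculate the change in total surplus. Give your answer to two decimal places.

76.00

Initial equilibrium: Q_0 = 12.2667, P_0 = 65.8; CS_0 = (1/2)(12.2667)(55.2) = 338.56, PS_0 = (1/2)(12.2667)(36.8) = 225.7067.
New equilibrium: 127 - 4.5Q = 29 + 3Q gives Q_1 = 13.0667, P_1 = 68.2; CS_1 = 384.16, PS_1 = 256.1067.
Change in total surplus = (384.16 + 256.1067) - (338.56 + 225.7067) = 76.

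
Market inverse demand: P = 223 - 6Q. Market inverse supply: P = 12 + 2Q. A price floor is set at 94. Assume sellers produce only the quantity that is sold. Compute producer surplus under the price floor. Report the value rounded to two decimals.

1300.75

Free-market equilibrium: 223 - 6Q = 12 + 2Q gives Q* = 26.375, P* = 64.75.
At P = 94, buyers demand (223 - 94)/6 = 21.5 while sellers would supply more, so the quantity traded is 21.5 at price 94.
The supply price at Q = 21.5 is 55. PS is the trapezoid between 94 and supply over [0, 21.5]: (1/2)[(94 - 12) + (94 - 55)](21.5) = 1300.75.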